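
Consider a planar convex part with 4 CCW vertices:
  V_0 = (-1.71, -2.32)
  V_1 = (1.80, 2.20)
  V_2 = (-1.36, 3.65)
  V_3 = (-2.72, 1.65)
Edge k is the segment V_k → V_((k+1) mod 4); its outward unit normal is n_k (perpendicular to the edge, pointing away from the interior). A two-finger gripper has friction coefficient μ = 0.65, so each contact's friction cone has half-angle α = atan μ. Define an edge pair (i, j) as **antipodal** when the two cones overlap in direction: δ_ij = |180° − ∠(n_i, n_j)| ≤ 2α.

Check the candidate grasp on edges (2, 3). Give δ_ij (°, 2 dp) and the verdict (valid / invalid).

δ = 131.51°, invalid

α = atan 0.65 = 33.02°;  2α = 66.05°
edge 2: e_2 = (-1.36, -2.00);  n_2 = (-0.8269, +0.5623)
edge 3: e_3 = (+1.01, -3.97);  n_3 = (-0.9691, -0.2466)
∠(n_2, n_3) = 48.49°
δ = |180° − 48.49°| = 131.51°
131.51° > 2α = 66.05°  →  invalid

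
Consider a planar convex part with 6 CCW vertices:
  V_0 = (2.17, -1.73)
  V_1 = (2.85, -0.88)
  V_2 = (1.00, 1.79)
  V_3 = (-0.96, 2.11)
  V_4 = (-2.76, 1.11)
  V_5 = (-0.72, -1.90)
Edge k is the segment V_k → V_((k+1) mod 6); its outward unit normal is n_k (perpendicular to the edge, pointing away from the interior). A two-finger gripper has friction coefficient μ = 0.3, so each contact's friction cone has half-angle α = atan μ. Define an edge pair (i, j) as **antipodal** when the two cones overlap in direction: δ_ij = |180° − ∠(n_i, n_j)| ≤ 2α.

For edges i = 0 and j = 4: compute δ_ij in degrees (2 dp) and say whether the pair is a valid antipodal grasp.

α = atan 0.3 = 16.70°;  2α = 33.40°
edge 0: e_0 = (+0.68, +0.85);  n_0 = (+0.7809, -0.6247)
edge 4: e_4 = (+2.04, -3.01);  n_4 = (-0.8278, -0.5610)
∠(n_0, n_4) = 107.21°
δ = |180° − 107.21°| = 72.79°
72.79° > 2α = 33.40°  →  invalid

δ = 72.79°, invalid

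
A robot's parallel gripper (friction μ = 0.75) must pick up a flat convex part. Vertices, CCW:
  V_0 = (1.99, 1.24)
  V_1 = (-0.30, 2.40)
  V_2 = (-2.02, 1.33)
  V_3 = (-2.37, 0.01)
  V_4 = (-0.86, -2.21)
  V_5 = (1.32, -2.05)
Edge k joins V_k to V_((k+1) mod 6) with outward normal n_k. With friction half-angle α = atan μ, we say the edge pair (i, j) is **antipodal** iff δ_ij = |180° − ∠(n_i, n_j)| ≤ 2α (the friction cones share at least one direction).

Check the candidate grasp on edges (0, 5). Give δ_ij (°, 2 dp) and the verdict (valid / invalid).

δ = 105.35°, invalid

α = atan 0.75 = 36.87°;  2α = 73.74°
edge 0: e_0 = (-2.29, +1.16);  n_0 = (+0.4519, +0.8921)
edge 5: e_5 = (+0.67, +3.29);  n_5 = (+0.9799, -0.1996)
∠(n_0, n_5) = 74.65°
δ = |180° − 74.65°| = 105.35°
105.35° > 2α = 73.74°  →  invalid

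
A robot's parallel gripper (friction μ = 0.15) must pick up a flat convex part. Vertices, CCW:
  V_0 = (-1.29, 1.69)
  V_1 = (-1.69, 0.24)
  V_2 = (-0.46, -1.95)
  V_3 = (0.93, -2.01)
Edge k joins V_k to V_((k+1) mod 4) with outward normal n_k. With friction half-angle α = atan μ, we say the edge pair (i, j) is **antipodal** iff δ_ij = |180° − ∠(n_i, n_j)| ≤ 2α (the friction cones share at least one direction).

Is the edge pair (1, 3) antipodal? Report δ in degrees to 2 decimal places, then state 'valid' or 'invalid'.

α = atan 0.15 = 8.53°;  2α = 17.06°
edge 1: e_1 = (+1.23, -2.19);  n_1 = (-0.8719, -0.4897)
edge 3: e_3 = (-2.22, +3.70);  n_3 = (+0.8575, +0.5145)
∠(n_1, n_3) = 178.36°
δ = |180° − 178.36°| = 1.64°
1.64° ≤ 2α = 17.06°  →  valid

δ = 1.64°, valid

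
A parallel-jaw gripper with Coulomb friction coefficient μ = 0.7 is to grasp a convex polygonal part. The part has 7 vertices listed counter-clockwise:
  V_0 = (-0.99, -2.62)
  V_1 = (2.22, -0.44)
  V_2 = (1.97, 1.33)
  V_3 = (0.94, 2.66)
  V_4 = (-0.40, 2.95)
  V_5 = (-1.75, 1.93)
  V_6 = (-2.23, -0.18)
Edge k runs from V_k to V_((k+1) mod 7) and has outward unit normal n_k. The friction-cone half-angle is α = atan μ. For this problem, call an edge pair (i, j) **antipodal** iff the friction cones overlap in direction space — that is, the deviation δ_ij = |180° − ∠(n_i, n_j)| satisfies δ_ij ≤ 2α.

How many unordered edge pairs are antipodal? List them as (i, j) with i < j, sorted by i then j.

count = 9; pairs: (0,3), (0,4), (0,5), (1,4), (1,5), (1,6), (2,5), (2,6), (3,6)

α = atan 0.7 = 34.99°;  2α = 69.98°
n_0 = (+0.5618, -0.8273)
n_1 = (+0.9902, +0.1399)
n_2 = (+0.7906, +0.6123)
n_3 = (+0.2115, +0.9774)
n_4 = (-0.6028, +0.7979)
n_5 = (-0.9751, +0.2218)
n_6 = (-0.8915, -0.4530)
  (0,1): δ = 116.14°  ·
  (0,2): δ = 86.43°  ·
  (0,3): δ = 46.39°  ✓
  (0,4): δ = 2.89°  ✓
  (0,5): δ = 43.00°  ✓
  (0,6): δ = 82.76°  ·
  (1,2): δ = 150.28°  ·
  (1,3): δ = 110.25°  ·
  (1,4): δ = 60.97°  ✓
  (1,5): δ = 20.86°  ✓
  (1,6): δ = 18.90°  ✓
  (2,3): δ = 139.97°  ·
  (2,4): δ = 90.68°  ·
  (2,5): δ = 50.57°  ✓
  (2,6): δ = 10.82°  ✓
  (3,4): δ = 130.72°  ·
  (3,5): δ = 90.60°  ·
  (3,6): δ = 50.85°  ✓
  (4,5): δ = 139.89°  ·
  (4,6): δ = 100.13°  ·
  (5,6): δ = 140.24°  ·
antipodal pairs: 9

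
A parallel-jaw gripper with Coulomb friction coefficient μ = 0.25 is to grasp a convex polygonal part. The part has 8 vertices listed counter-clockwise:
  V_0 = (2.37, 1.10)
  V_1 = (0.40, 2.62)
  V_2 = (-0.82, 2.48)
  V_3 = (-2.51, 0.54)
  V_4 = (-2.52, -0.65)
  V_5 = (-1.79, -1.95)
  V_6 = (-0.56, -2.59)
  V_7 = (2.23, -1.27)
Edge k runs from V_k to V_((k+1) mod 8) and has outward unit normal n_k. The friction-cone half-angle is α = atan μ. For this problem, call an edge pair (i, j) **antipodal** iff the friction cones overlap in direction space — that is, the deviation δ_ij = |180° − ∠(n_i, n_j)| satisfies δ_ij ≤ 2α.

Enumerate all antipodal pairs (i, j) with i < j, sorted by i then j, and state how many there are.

α = atan 0.25 = 14.04°;  2α = 28.07°
n_0 = (+0.6109, +0.7917)
n_1 = (-0.1140, +0.9935)
n_2 = (-0.7540, +0.6569)
n_3 = (-1.0000, +0.0084)
n_4 = (-0.8719, -0.4896)
n_5 = (-0.4616, -0.8871)
n_6 = (+0.4277, -0.9039)
n_7 = (+0.9983, -0.0590)
  (0,1): δ = 135.80°  ·
  (0,2): δ = 93.41°  ·
  (0,3): δ = 52.83°  ·
  (0,4): δ = 23.03°  ✓
  (0,5): δ = 10.16°  ✓
  (0,6): δ = 62.97°  ·
  (0,7): δ = 124.27°  ·
  (1,2): δ = 137.61°  ·
  (1,3): δ = 97.03°  ·
  (1,4): δ = 67.23°  ·
  (1,5): δ = 34.04°  ·
  (1,6): δ = 18.77°  ✓
  (1,7): δ = 80.07°  ·
  (2,3): δ = 139.42°  ·
  (2,4): δ = 109.62°  ·
  (2,5): δ = 76.43°  ·
  (2,6): δ = 23.62°  ✓
  (2,7): δ = 37.68°  ·
  (3,4): δ = 150.20°  ·
  (3,5): δ = 117.01°  ·
  (3,6): δ = 64.20°  ·
  (3,7): δ = 2.90°  ✓
  (4,5): δ = 146.80°  ·
  (4,6): δ = 94.00°  ·
  (4,7): δ = 32.70°  ·
  (5,6): δ = 127.19°  ·
  (5,7): δ = 65.89°  ·
  (6,7): δ = 118.70°  ·
antipodal pairs: 5

count = 5; pairs: (0,4), (0,5), (1,6), (2,6), (3,7)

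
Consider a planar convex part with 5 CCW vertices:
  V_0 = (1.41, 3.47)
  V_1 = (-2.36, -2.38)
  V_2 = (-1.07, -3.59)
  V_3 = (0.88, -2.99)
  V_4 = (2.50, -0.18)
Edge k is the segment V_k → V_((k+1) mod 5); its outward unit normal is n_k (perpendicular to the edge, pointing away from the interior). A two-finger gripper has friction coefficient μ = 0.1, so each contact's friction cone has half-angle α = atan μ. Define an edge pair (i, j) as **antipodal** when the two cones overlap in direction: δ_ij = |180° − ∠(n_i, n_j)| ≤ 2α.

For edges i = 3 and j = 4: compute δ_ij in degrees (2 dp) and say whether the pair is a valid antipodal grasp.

δ = 133.41°, invalid

α = atan 0.1 = 5.71°;  2α = 11.42°
edge 3: e_3 = (+1.62, +2.81);  n_3 = (+0.8663, -0.4995)
edge 4: e_4 = (-1.09, +3.65);  n_4 = (+0.9582, +0.2861)
∠(n_3, n_4) = 46.59°
δ = |180° − 46.59°| = 133.41°
133.41° > 2α = 11.42°  →  invalid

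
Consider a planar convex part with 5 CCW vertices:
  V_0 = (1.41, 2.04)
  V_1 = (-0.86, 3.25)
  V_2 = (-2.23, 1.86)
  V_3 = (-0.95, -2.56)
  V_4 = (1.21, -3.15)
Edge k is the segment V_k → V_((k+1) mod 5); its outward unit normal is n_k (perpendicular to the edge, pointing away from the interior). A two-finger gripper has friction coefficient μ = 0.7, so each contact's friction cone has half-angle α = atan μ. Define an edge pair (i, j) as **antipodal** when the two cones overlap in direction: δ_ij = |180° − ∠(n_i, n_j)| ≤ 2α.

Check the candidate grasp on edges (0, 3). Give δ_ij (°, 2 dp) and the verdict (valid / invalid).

α = atan 0.7 = 34.99°;  2α = 69.98°
edge 0: e_0 = (-2.27, +1.21);  n_0 = (+0.4704, +0.8825)
edge 3: e_3 = (+2.16, -0.59);  n_3 = (-0.2635, -0.9647)
∠(n_0, n_3) = 167.22°
δ = |180° − 167.22°| = 12.78°
12.78° ≤ 2α = 69.98°  →  valid

δ = 12.78°, valid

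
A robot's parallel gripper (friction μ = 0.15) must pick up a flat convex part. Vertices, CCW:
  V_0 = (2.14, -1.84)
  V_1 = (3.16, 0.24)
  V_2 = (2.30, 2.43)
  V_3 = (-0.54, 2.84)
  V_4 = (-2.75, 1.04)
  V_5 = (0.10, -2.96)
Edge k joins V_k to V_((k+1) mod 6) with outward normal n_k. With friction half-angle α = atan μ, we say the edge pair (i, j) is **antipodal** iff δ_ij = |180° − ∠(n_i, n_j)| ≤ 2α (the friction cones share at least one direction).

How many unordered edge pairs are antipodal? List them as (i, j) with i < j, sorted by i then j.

count = 2; pairs: (1,4), (3,5)

α = atan 0.15 = 8.53°;  2α = 17.06°
n_0 = (+0.8979, -0.4403)
n_1 = (+0.9308, +0.3655)
n_2 = (+0.1429, +0.9897)
n_3 = (-0.6315, +0.7754)
n_4 = (-0.8144, -0.5803)
n_5 = (+0.4813, -0.8766)
  (0,1): δ = 132.44°  ·
  (0,2): δ = 72.09°  ·
  (0,3): δ = 24.72°  ·
  (0,4): δ = 61.59°  ·
  (0,5): δ = 144.89°  ·
  (1,2): δ = 119.65°  ·
  (1,3): δ = 72.28°  ·
  (1,4): δ = 14.03°  ✓
  (1,5): δ = 97.33°  ·
  (2,3): δ = 132.62°  ·
  (2,4): δ = 46.32°  ·
  (2,5): δ = 36.98°  ·
  (3,4): δ = 93.69°  ·
  (3,5): δ = 10.39°  ✓
  (4,5): δ = 96.70°  ·
antipodal pairs: 2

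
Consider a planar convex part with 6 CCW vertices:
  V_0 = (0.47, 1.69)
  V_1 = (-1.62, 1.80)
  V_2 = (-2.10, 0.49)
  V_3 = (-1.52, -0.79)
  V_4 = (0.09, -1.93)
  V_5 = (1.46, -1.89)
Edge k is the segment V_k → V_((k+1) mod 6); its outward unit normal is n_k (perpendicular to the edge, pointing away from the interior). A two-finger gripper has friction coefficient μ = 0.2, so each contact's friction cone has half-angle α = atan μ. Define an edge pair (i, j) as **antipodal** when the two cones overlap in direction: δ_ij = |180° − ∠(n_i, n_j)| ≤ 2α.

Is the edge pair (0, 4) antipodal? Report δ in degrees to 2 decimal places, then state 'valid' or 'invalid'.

δ = 4.69°, valid

α = atan 0.2 = 11.31°;  2α = 22.62°
edge 0: e_0 = (-2.09, +0.11);  n_0 = (+0.0526, +0.9986)
edge 4: e_4 = (+1.37, +0.04);  n_4 = (+0.0292, -0.9996)
∠(n_0, n_4) = 175.31°
δ = |180° − 175.31°| = 4.69°
4.69° ≤ 2α = 22.62°  →  valid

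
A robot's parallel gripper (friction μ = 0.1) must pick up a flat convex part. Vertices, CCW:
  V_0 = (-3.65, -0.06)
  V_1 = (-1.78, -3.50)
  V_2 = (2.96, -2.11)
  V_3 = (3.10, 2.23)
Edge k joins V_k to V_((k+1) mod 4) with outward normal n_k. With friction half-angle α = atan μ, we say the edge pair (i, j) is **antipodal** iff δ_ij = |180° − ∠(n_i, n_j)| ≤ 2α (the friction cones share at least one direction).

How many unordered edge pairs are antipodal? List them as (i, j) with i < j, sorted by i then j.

α = atan 0.1 = 5.71°;  2α = 11.42°
n_0 = (-0.8786, -0.4776)
n_1 = (+0.2814, -0.9596)
n_2 = (+0.9995, -0.0322)
n_3 = (-0.3213, +0.9470)
  (0,1): δ = 102.18°  ·
  (0,2): δ = 30.38°  ·
  (0,3): δ = 80.21°  ·
  (1,2): δ = 108.19°  ·
  (1,3): δ = 2.40°  ✓
  (2,3): δ = 69.41°  ·
antipodal pairs: 1

count = 1; pairs: (1,3)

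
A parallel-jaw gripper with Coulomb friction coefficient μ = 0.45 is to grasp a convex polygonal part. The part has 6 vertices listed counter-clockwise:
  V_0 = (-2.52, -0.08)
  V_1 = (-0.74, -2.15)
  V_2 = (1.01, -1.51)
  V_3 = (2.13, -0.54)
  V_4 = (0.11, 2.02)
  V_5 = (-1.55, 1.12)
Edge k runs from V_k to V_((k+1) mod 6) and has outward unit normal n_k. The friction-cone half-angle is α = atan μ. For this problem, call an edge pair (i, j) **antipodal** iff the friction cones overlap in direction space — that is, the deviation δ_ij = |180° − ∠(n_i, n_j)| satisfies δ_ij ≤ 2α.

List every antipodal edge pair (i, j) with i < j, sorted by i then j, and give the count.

count = 5; pairs: (0,3), (1,4), (1,5), (2,4), (2,5)

α = atan 0.45 = 24.23°;  2α = 48.46°
n_0 = (-0.7582, -0.6520)
n_1 = (+0.3435, -0.9392)
n_2 = (+0.6547, -0.7559)
n_3 = (+0.7850, +0.6194)
n_4 = (-0.4766, +0.8791)
n_5 = (-0.7777, +0.6286)
  (0,1): δ = 110.60°  ·
  (0,2): δ = 89.80°  ·
  (0,3): δ = 2.42°  ✓
  (0,4): δ = 77.77°  ·
  (0,5): δ = 100.36°  ·
  (1,2): δ = 159.19°  ·
  (1,3): δ = 71.81°  ·
  (1,4): δ = 8.38°  ✓
  (1,5): δ = 30.96°  ✓
  (2,3): δ = 92.62°  ·
  (2,4): δ = 12.43°  ✓
  (2,5): δ = 10.16°  ✓
  (3,4): δ = 99.81°  ·
  (3,5): δ = 77.23°  ·
  (4,5): δ = 157.41°  ·
antipodal pairs: 5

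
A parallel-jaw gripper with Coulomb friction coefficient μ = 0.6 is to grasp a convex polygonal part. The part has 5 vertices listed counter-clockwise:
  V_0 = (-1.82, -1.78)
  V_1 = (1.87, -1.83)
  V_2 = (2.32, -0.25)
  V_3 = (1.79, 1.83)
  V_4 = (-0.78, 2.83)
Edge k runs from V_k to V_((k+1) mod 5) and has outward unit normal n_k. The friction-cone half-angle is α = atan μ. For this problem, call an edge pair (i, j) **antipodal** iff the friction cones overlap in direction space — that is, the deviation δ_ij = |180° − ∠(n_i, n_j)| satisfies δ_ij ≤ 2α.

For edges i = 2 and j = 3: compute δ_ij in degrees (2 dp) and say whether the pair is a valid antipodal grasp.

δ = 125.56°, invalid

α = atan 0.6 = 30.96°;  2α = 61.93°
edge 2: e_2 = (-0.53, +2.08);  n_2 = (+0.9690, +0.2469)
edge 3: e_3 = (-2.57, +1.00);  n_3 = (+0.3626, +0.9319)
∠(n_2, n_3) = 54.44°
δ = |180° − 54.44°| = 125.56°
125.56° > 2α = 61.93°  →  invalid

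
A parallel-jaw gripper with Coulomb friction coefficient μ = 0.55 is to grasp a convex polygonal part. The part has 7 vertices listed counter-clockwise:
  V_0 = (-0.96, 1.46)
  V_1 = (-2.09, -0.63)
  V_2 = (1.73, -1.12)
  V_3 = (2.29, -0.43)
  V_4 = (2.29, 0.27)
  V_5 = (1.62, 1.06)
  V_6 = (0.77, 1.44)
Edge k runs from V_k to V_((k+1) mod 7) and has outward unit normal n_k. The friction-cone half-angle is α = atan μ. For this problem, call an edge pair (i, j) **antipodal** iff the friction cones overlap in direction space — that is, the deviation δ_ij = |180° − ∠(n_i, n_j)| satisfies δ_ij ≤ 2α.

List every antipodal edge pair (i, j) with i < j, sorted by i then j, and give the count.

α = atan 0.55 = 28.81°;  2α = 57.62°
n_0 = (-0.8797, +0.4756)
n_1 = (-0.1272, -0.9919)
n_2 = (+0.7765, -0.6302)
n_3 = (+1.0000, -0.0000)
n_4 = (+0.7627, +0.6468)
n_5 = (+0.4081, +0.9129)
n_6 = (+0.0116, +0.9999)
  (0,1): δ = 68.91°  ·
  (0,2): δ = 10.66°  ✓
  (0,3): δ = 28.40°  ✓
  (0,4): δ = 68.70°  ·
  (0,5): δ = 94.31°  ·
  (0,6): δ = 117.74°  ·
  (1,2): δ = 121.75°  ·
  (1,3): δ = 82.69°  ·
  (1,4): δ = 42.39°  ✓
  (1,5): δ = 16.78°  ✓
  (1,6): δ = 6.65°  ✓
  (2,3): δ = 140.94°  ·
  (2,4): δ = 100.64°  ·
  (2,5): δ = 75.02°  ·
  (2,6): δ = 51.60°  ✓
  (3,4): δ = 139.70°  ·
  (3,5): δ = 114.09°  ·
  (3,6): δ = 90.66°  ·
  (4,5): δ = 154.39°  ·
  (4,6): δ = 130.96°  ·
  (5,6): δ = 156.57°  ·
antipodal pairs: 6

count = 6; pairs: (0,2), (0,3), (1,4), (1,5), (1,6), (2,6)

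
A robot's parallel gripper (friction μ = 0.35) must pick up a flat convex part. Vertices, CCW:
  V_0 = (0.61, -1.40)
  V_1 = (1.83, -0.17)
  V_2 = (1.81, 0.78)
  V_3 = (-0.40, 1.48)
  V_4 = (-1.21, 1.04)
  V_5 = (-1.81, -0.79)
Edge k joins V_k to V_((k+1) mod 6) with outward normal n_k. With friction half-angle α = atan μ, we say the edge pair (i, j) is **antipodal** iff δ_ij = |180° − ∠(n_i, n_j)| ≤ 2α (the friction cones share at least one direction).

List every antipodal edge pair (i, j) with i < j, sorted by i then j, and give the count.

α = atan 0.35 = 19.29°;  2α = 38.58°
n_0 = (+0.7100, -0.7042)
n_1 = (+0.9998, +0.0210)
n_2 = (+0.3020, +0.9533)
n_3 = (-0.4773, +0.8787)
n_4 = (-0.9502, +0.3116)
n_5 = (-0.2444, -0.9697)
  (0,1): δ = 134.03°  ·
  (0,2): δ = 62.81°  ·
  (0,3): δ = 16.72°  ✓
  (0,4): δ = 26.61°  ✓
  (0,5): δ = 120.62°  ·
  (1,2): δ = 108.78°  ·
  (1,3): δ = 62.69°  ·
  (1,4): δ = 19.36°  ✓
  (1,5): δ = 74.65°  ·
  (2,3): δ = 133.91°  ·
  (2,4): δ = 90.58°  ·
  (2,5): δ = 3.43°  ✓
  (3,4): δ = 136.66°  ·
  (3,5): δ = 42.66°  ·
  (4,5): δ = 85.99°  ·
antipodal pairs: 4

count = 4; pairs: (0,3), (0,4), (1,4), (2,5)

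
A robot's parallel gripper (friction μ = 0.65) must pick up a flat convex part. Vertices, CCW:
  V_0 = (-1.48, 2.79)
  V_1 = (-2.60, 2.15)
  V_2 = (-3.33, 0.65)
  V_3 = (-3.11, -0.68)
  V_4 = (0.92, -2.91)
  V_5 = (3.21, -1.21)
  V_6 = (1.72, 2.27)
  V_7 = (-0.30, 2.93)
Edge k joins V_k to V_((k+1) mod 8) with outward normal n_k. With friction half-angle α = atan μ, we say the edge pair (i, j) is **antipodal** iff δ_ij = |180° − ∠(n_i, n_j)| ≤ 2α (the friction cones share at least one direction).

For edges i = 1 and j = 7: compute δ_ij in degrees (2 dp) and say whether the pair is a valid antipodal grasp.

α = atan 0.65 = 33.02°;  2α = 66.05°
edge 1: e_1 = (-0.73, -1.50);  n_1 = (-0.8992, +0.4376)
edge 7: e_7 = (-1.18, -0.14);  n_7 = (-0.1178, +0.9930)
∠(n_1, n_7) = 57.28°
δ = |180° − 57.28°| = 122.72°
122.72° > 2α = 66.05°  →  invalid

δ = 122.72°, invalid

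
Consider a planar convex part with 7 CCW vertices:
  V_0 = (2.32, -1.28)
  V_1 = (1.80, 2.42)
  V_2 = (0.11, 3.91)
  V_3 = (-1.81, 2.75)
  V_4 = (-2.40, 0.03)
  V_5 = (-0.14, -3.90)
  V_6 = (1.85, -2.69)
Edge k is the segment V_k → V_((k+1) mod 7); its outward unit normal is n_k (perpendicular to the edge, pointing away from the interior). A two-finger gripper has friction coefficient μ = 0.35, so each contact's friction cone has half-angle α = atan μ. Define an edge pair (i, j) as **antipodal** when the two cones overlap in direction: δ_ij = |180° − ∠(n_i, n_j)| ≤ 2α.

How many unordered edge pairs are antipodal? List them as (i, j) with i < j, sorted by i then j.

count = 5; pairs: (0,3), (0,4), (1,4), (2,5), (3,6)

α = atan 0.35 = 19.29°;  2α = 38.58°
n_0 = (+0.9903, +0.1392)
n_1 = (+0.6613, +0.7501)
n_2 = (-0.5171, +0.8559)
n_3 = (-0.9773, +0.2120)
n_4 = (-0.8669, -0.4985)
n_5 = (+0.5195, -0.8544)
n_6 = (+0.9487, -0.3162)
  (0,1): δ = 139.40°  ·
  (0,2): δ = 66.86°  ·
  (0,3): δ = 20.24°  ✓
  (0,4): δ = 21.90°  ✓
  (0,5): δ = 113.30°  ·
  (0,6): δ = 153.57°  ·
  (1,2): δ = 107.46°  ·
  (1,3): δ = 60.84°  ·
  (1,4): δ = 18.70°  ✓
  (1,5): δ = 72.70°  ·
  (1,6): δ = 112.97°  ·
  (2,3): δ = 133.38°  ·
  (2,4): δ = 91.24°  ·
  (2,5): δ = 0.16°  ✓
  (2,6): δ = 40.43°  ·
  (3,4): δ = 137.86°  ·
  (3,5): δ = 46.46°  ·
  (3,6): δ = 6.20°  ✓
  (4,5): δ = 88.60°  ·
  (4,6): δ = 48.34°  ·
  (5,6): δ = 139.74°  ·
antipodal pairs: 5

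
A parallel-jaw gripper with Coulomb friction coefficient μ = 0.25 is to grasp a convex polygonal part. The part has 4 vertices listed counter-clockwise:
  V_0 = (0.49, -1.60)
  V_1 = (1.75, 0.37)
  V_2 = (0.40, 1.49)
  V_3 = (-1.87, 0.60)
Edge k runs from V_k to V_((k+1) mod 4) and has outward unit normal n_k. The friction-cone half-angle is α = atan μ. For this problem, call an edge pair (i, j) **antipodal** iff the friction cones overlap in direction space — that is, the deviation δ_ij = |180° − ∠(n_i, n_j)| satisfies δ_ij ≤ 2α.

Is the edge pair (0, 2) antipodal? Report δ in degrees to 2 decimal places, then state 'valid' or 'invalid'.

δ = 35.99°, invalid

α = atan 0.25 = 14.04°;  2α = 28.07°
edge 0: e_0 = (+1.26, +1.97);  n_0 = (+0.8424, -0.5388)
edge 2: e_2 = (-2.27, -0.89);  n_2 = (-0.3650, +0.9310)
∠(n_0, n_2) = 144.01°
δ = |180° − 144.01°| = 35.99°
35.99° > 2α = 28.07°  →  invalid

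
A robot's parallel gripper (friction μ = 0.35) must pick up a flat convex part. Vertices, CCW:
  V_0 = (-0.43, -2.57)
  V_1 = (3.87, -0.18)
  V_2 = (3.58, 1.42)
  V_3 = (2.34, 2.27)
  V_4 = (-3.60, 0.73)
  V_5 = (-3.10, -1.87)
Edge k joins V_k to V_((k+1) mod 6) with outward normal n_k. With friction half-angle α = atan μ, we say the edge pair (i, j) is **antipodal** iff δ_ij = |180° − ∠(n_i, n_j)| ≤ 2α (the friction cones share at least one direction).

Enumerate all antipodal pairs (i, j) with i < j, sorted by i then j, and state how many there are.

count = 4; pairs: (0,3), (1,4), (2,5), (3,5)

α = atan 0.35 = 19.29°;  2α = 38.58°
n_0 = (+0.4858, -0.8741)
n_1 = (+0.9840, +0.1783)
n_2 = (+0.5654, +0.8248)
n_3 = (-0.2510, +0.9680)
n_4 = (-0.9820, -0.1888)
n_5 = (-0.2536, -0.9673)
  (0,1): δ = 108.79°  ·
  (0,2): δ = 63.50°  ·
  (0,3): δ = 14.53°  ✓
  (0,4): δ = 71.82°  ·
  (0,5): δ = 136.24°  ·
  (1,2): δ = 134.70°  ·
  (1,3): δ = 85.74°  ·
  (1,4): δ = 0.61°  ✓
  (1,5): δ = 65.04°  ·
  (2,3): δ = 131.04°  ·
  (2,4): δ = 44.68°  ·
  (2,5): δ = 19.74°  ✓
  (3,4): δ = 93.65°  ·
  (3,5): δ = 29.23°  ✓
  (4,5): δ = 115.58°  ·
antipodal pairs: 4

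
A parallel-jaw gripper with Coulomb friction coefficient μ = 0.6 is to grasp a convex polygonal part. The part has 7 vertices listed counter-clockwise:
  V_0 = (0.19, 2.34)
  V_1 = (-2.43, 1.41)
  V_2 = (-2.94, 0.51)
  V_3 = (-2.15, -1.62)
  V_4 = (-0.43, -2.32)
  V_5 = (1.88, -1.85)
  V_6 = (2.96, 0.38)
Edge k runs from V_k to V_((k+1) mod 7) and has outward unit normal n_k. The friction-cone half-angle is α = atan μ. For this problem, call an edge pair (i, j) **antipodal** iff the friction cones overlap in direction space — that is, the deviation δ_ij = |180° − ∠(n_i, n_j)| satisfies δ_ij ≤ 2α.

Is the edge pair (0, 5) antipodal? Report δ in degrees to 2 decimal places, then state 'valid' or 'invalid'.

δ = 44.62°, valid

α = atan 0.6 = 30.96°;  2α = 61.93°
edge 0: e_0 = (-2.62, -0.93);  n_0 = (-0.3345, +0.9424)
edge 5: e_5 = (+1.08, +2.23);  n_5 = (+0.9000, -0.4359)
∠(n_0, n_5) = 135.38°
δ = |180° − 135.38°| = 44.62°
44.62° ≤ 2α = 61.93°  →  valid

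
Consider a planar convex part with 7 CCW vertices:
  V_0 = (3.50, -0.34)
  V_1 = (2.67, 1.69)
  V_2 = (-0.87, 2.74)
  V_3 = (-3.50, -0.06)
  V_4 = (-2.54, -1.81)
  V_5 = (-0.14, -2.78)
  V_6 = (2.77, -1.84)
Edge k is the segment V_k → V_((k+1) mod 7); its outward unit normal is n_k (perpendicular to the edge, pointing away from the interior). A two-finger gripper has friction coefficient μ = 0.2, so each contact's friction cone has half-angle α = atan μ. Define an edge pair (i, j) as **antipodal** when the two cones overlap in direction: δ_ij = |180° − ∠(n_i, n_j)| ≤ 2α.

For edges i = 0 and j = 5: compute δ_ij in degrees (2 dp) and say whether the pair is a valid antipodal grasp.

α = atan 0.2 = 11.31°;  2α = 22.62°
edge 0: e_0 = (-0.83, +2.03);  n_0 = (+0.9256, +0.3785)
edge 5: e_5 = (+2.91, +0.94);  n_5 = (+0.3074, -0.9516)
∠(n_0, n_5) = 94.34°
δ = |180° − 94.34°| = 85.66°
85.66° > 2α = 22.62°  →  invalid

δ = 85.66°, invalid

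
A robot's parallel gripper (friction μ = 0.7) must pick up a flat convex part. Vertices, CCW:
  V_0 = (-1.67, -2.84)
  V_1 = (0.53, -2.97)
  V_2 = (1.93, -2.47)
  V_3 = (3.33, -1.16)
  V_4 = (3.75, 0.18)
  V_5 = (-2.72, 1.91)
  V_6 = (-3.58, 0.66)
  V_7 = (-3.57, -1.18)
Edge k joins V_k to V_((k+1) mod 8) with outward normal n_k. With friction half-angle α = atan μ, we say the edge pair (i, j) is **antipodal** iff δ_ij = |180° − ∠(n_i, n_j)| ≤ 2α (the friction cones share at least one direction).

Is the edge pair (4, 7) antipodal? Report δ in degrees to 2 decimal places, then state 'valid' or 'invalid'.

δ = 26.17°, valid

α = atan 0.7 = 34.99°;  2α = 69.98°
edge 4: e_4 = (-6.47, +1.73);  n_4 = (+0.2583, +0.9661)
edge 7: e_7 = (+1.90, -1.66);  n_7 = (-0.6579, -0.7531)
∠(n_4, n_7) = 153.83°
δ = |180° − 153.83°| = 26.17°
26.17° ≤ 2α = 69.98°  →  valid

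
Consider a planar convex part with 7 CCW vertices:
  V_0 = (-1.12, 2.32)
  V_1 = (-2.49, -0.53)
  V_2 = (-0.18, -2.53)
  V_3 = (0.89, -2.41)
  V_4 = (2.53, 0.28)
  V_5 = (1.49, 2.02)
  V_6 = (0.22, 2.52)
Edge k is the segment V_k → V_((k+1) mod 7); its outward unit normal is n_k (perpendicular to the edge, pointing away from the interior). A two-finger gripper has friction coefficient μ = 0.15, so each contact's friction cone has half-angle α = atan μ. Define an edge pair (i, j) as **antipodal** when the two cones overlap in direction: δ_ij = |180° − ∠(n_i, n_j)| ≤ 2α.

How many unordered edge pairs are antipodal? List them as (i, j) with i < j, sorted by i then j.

α = atan 0.15 = 8.53°;  2α = 17.06°
n_0 = (-0.9013, +0.4332)
n_1 = (-0.6546, -0.7560)
n_2 = (+0.1115, -0.9938)
n_3 = (+0.8538, -0.5206)
n_4 = (+0.8584, +0.5130)
n_5 = (+0.3663, +0.9305)
n_6 = (-0.1476, +0.9890)
  (0,1): δ = 105.21°  ·
  (0,2): δ = 57.93°  ·
  (0,3): δ = 5.70°  ✓
  (0,4): δ = 56.54°  ·
  (0,5): δ = 94.18°  ·
  (0,6): δ = 124.16°  ·
  (1,2): δ = 132.72°  ·
  (1,3): δ = 80.48°  ·
  (1,4): δ = 18.25°  ·
  (1,5): δ = 19.40°  ·
  (1,6): δ = 49.37°  ·
  (2,3): δ = 127.77°  ·
  (2,4): δ = 65.53°  ·
  (2,5): δ = 27.89°  ·
  (2,6): δ = 2.09°  ✓
  (3,4): δ = 117.76°  ·
  (3,5): δ = 80.12°  ·
  (3,6): δ = 50.14°  ·
  (4,5): δ = 142.36°  ·
  (4,6): δ = 112.38°  ·
  (5,6): δ = 150.02°  ·
antipodal pairs: 2

count = 2; pairs: (0,3), (2,6)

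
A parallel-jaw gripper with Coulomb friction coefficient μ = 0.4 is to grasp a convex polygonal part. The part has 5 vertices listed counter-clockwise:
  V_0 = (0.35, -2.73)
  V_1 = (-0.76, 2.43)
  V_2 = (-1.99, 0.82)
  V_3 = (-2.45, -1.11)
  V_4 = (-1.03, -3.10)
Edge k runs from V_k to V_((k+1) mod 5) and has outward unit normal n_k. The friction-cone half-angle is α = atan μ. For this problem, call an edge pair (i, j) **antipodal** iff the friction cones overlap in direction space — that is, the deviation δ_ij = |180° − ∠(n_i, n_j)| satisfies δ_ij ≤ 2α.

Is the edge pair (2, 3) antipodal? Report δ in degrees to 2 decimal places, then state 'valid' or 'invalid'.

δ = 131.08°, invalid

α = atan 0.4 = 21.80°;  2α = 43.60°
edge 2: e_2 = (-0.46, -1.93);  n_2 = (-0.9728, +0.2318)
edge 3: e_3 = (+1.42, -1.99);  n_3 = (-0.8140, -0.5809)
∠(n_2, n_3) = 48.92°
δ = |180° − 48.92°| = 131.08°
131.08° > 2α = 43.60°  →  invalid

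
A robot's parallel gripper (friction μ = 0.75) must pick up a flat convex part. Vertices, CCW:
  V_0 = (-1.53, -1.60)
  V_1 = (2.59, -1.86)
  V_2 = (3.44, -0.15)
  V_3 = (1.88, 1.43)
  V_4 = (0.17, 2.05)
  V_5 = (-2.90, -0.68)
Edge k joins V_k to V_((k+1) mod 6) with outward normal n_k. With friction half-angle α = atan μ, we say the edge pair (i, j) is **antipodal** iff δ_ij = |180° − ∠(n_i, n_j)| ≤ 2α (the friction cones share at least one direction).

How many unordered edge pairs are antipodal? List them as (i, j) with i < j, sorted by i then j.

count = 6; pairs: (0,2), (0,3), (0,4), (1,4), (2,5), (3,5)

α = atan 0.75 = 36.87°;  2α = 73.74°
n_0 = (-0.0630, -0.9980)
n_1 = (+0.8955, -0.4451)
n_2 = (+0.7116, +0.7026)
n_3 = (+0.3409, +0.9401)
n_4 = (-0.6645, +0.7473)
n_5 = (-0.5575, -0.8302)
  (0,1): δ = 112.82°  ·
  (0,2): δ = 41.75°  ✓
  (0,3): δ = 16.32°  ✓
  (0,4): δ = 45.26°  ✓
  (0,5): δ = 149.73°  ·
  (1,2): δ = 108.93°  ·
  (1,3): δ = 83.50°  ·
  (1,4): δ = 21.92°  ✓
  (1,5): δ = 82.55°  ·
  (2,3): δ = 154.56°  ·
  (2,4): δ = 92.99°  ·
  (2,5): δ = 11.48°  ✓
  (3,4): δ = 118.43°  ·
  (3,5): δ = 13.95°  ✓
  (4,5): δ = 75.53°  ·
antipodal pairs: 6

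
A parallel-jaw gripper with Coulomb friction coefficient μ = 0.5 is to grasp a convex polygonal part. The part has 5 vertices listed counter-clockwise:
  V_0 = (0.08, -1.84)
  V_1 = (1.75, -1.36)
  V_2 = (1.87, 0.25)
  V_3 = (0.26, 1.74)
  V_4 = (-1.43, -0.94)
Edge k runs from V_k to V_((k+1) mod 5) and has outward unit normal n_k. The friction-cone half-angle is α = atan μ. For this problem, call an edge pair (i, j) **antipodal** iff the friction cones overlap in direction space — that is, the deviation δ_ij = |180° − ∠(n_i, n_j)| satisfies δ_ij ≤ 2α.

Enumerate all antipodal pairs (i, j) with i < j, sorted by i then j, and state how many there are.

α = atan 0.5 = 26.57°;  2α = 53.13°
n_0 = (+0.2762, -0.9611)
n_1 = (+0.9972, -0.0743)
n_2 = (+0.6792, +0.7339)
n_3 = (-0.8459, +0.5334)
n_4 = (-0.5120, -0.8590)
  (0,1): δ = 110.30°  ·
  (0,2): δ = 58.82°  ·
  (0,3): δ = 41.73°  ✓
  (0,4): δ = 133.17°  ·
  (1,2): δ = 128.52°  ·
  (1,3): δ = 27.97°  ✓
  (1,4): δ = 63.47°  ·
  (2,3): δ = 79.45°  ·
  (2,4): δ = 11.99°  ✓
  (3,4): δ = 88.56°  ·
antipodal pairs: 3

count = 3; pairs: (0,3), (1,3), (2,4)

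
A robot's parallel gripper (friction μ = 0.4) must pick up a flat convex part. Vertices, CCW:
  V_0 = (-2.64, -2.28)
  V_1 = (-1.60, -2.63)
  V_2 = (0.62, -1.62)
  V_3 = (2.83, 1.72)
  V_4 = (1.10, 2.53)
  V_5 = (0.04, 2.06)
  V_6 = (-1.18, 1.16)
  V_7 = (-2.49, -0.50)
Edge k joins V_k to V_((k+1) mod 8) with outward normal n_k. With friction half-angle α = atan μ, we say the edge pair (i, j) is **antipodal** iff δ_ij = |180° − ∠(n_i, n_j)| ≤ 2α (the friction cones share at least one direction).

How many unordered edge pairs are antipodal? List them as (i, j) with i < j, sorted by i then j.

α = atan 0.4 = 21.80°;  2α = 43.60°
n_0 = (-0.3190, -0.9478)
n_1 = (+0.4141, -0.9102)
n_2 = (+0.8340, -0.5518)
n_3 = (+0.4240, +0.9056)
n_4 = (-0.4053, +0.9142)
n_5 = (-0.5936, +0.8047)
n_6 = (-0.7850, +0.6195)
n_7 = (-0.9965, +0.0840)
  (0,1): δ = 136.94°  ·
  (0,2): δ = 104.89°  ·
  (0,3): δ = 6.49°  ✓
  (0,4): δ = 42.51°  ✓
  (0,5): δ = 55.02°  ·
  (0,6): δ = 70.32°  ·
  (0,7): δ = 103.78°  ·
  (1,2): δ = 147.96°  ·
  (1,3): δ = 49.55°  ·
  (1,4): δ = 0.55°  ✓
  (1,5): δ = 11.95°  ✓
  (1,6): δ = 27.26°  ✓
  (1,7): δ = 60.72°  ·
  (2,3): δ = 81.60°  ·
  (2,4): δ = 32.60°  ✓
  (2,5): δ = 20.09°  ✓
  (2,6): δ = 4.79°  ✓
  (2,7): δ = 28.67°  ✓
  (3,4): δ = 131.00°  ·
  (3,5): δ = 118.49°  ·
  (3,6): δ = 103.19°  ·
  (3,7): δ = 69.73°  ·
  (4,5): δ = 167.50°  ·
  (4,6): δ = 152.19°  ·
  (4,7): δ = 118.73°  ·
  (5,6): δ = 164.70°  ·
  (5,7): δ = 131.23°  ·
  (6,7): δ = 146.54°  ·
antipodal pairs: 9

count = 9; pairs: (0,3), (0,4), (1,4), (1,5), (1,6), (2,4), (2,5), (2,6), (2,7)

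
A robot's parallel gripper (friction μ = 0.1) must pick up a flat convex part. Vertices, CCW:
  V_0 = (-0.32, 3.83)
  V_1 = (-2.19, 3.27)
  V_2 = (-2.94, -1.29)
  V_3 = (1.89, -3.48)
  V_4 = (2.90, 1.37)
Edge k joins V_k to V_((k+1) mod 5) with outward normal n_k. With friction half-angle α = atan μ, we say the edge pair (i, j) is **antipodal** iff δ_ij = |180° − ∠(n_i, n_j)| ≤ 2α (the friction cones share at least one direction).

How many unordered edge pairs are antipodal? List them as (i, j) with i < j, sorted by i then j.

count = 1; pairs: (1,3)

α = atan 0.1 = 5.71°;  2α = 11.42°
n_0 = (-0.2869, +0.9580)
n_1 = (-0.9867, +0.1623)
n_2 = (-0.4130, -0.9108)
n_3 = (+0.9790, -0.2039)
n_4 = (+0.6071, +0.7946)
  (0,1): δ = 116.01°  ·
  (0,2): δ = 41.06°  ·
  (0,3): δ = 61.57°  ·
  (0,4): δ = 125.95°  ·
  (1,2): δ = 105.05°  ·
  (1,3): δ = 2.42°  ✓
  (1,4): δ = 61.96°  ·
  (2,3): δ = 77.37°  ·
  (2,4): δ = 12.99°  ·
  (3,4): δ = 115.62°  ·
antipodal pairs: 1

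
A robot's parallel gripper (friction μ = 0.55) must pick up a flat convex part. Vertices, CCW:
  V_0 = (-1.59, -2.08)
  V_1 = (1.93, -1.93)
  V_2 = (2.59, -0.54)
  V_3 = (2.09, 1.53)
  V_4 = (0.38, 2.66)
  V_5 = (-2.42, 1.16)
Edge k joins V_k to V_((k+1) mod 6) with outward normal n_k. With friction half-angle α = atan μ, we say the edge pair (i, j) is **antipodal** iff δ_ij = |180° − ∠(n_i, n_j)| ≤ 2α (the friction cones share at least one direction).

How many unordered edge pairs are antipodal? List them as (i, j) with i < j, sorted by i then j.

count = 6; pairs: (0,3), (0,4), (1,4), (1,5), (2,5), (3,5)

α = atan 0.55 = 28.81°;  2α = 57.62°
n_0 = (+0.0426, -0.9991)
n_1 = (+0.9033, -0.4289)
n_2 = (+0.9720, +0.2348)
n_3 = (+0.5513, +0.8343)
n_4 = (-0.4722, +0.8815)
n_5 = (-0.9687, -0.2482)
  (0,1): δ = 117.84°  ·
  (0,2): δ = 78.86°  ·
  (0,3): δ = 35.90°  ✓
  (0,4): δ = 25.74°  ✓
  (0,5): δ = 101.93°  ·
  (1,2): δ = 141.02°  ·
  (1,3): δ = 98.06°  ·
  (1,4): δ = 36.42°  ✓
  (1,5): δ = 39.77°  ✓
  (2,3): δ = 137.04°  ·
  (2,4): δ = 75.40°  ·
  (2,5): δ = 0.79°  ✓
  (3,4): δ = 118.36°  ·
  (3,5): δ = 42.17°  ✓
  (4,5): δ = 103.81°  ·
antipodal pairs: 6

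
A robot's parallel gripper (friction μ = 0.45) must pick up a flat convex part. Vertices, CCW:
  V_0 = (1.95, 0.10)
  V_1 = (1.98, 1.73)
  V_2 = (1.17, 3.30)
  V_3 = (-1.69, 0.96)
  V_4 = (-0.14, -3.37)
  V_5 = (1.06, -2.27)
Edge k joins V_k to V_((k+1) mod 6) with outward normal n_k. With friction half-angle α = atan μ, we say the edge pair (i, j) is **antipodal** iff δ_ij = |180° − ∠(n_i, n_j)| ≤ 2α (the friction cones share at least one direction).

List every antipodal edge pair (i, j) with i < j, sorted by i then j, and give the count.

count = 5; pairs: (0,3), (1,3), (2,4), (2,5), (3,5)

α = atan 0.45 = 24.23°;  2α = 48.46°
n_0 = (+0.9998, -0.0184)
n_1 = (+0.8887, +0.4585)
n_2 = (-0.6332, +0.7740)
n_3 = (-0.9415, -0.3370)
n_4 = (+0.6757, -0.7372)
n_5 = (+0.9362, -0.3516)
  (0,1): δ = 151.66°  ·
  (0,2): δ = 49.66°  ·
  (0,3): δ = 20.75°  ✓
  (0,4): δ = 133.56°  ·
  (0,5): δ = 160.47°  ·
  (1,2): δ = 78.00°  ·
  (1,3): δ = 7.59°  ✓
  (1,4): δ = 105.22°  ·
  (1,5): δ = 132.13°  ·
  (2,3): δ = 109.59°  ·
  (2,4): δ = 3.22°  ✓
  (2,5): δ = 30.13°  ✓
  (3,4): δ = 67.19°  ·
  (3,5): δ = 40.28°  ✓
  (4,5): δ = 153.09°  ·
antipodal pairs: 5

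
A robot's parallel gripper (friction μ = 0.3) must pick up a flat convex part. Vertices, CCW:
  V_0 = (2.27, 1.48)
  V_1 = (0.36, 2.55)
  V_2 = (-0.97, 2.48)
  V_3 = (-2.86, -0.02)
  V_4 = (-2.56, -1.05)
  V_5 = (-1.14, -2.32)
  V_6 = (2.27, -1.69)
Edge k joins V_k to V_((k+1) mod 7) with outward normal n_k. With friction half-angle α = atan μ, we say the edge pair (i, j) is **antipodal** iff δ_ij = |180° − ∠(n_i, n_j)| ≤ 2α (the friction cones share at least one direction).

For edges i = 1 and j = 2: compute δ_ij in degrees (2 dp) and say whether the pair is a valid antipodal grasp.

δ = 130.10°, invalid

α = atan 0.3 = 16.70°;  2α = 33.40°
edge 1: e_1 = (-1.33, -0.07);  n_1 = (-0.0526, +0.9986)
edge 2: e_2 = (-1.89, -2.50);  n_2 = (-0.7977, +0.6031)
∠(n_1, n_2) = 49.90°
δ = |180° − 49.90°| = 130.10°
130.10° > 2α = 33.40°  →  invalid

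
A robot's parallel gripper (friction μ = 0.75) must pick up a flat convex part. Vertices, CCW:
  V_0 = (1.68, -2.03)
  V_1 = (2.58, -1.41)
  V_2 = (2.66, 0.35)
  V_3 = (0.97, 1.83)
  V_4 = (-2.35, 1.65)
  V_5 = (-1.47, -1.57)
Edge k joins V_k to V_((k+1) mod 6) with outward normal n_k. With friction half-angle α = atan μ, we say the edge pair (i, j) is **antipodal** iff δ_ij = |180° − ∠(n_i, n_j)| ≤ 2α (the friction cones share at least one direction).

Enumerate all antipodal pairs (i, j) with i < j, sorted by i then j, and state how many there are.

α = atan 0.75 = 36.87°;  2α = 73.74°
n_0 = (+0.5673, -0.8235)
n_1 = (+0.9990, -0.0454)
n_2 = (+0.6588, +0.7523)
n_3 = (-0.0541, +0.9985)
n_4 = (-0.9646, -0.2636)
n_5 = (-0.1445, -0.9895)
  (0,1): δ = 127.17°  ·
  (0,2): δ = 75.77°  ·
  (0,3): δ = 31.46°  ✓
  (0,4): δ = 70.72°  ✓
  (0,5): δ = 137.13°  ·
  (1,2): δ = 128.61°  ·
  (1,3): δ = 84.29°  ·
  (1,4): δ = 17.89°  ✓
  (1,5): δ = 84.29°  ·
  (2,3): δ = 135.69°  ·
  (2,4): δ = 33.50°  ✓
  (2,5): δ = 32.90°  ✓
  (3,4): δ = 77.82°  ·
  (3,5): δ = 11.41°  ✓
  (4,5): δ = 113.59°  ·
antipodal pairs: 6

count = 6; pairs: (0,3), (0,4), (1,4), (2,4), (2,5), (3,5)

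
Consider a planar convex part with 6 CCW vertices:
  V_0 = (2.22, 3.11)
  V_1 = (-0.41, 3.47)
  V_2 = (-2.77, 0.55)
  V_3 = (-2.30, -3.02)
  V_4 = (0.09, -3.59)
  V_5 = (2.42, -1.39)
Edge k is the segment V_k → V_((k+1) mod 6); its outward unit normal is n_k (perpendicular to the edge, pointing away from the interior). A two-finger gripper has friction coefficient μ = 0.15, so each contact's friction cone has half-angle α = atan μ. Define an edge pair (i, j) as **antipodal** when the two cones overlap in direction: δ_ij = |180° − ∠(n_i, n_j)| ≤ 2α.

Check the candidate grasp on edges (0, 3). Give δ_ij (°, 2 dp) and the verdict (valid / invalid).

α = atan 0.15 = 8.53°;  2α = 17.06°
edge 0: e_0 = (-2.63, +0.36);  n_0 = (+0.1356, +0.9908)
edge 3: e_3 = (+2.39, -0.57);  n_3 = (-0.2320, -0.9727)
∠(n_0, n_3) = 174.38°
δ = |180° − 174.38°| = 5.62°
5.62° ≤ 2α = 17.06°  →  valid

δ = 5.62°, valid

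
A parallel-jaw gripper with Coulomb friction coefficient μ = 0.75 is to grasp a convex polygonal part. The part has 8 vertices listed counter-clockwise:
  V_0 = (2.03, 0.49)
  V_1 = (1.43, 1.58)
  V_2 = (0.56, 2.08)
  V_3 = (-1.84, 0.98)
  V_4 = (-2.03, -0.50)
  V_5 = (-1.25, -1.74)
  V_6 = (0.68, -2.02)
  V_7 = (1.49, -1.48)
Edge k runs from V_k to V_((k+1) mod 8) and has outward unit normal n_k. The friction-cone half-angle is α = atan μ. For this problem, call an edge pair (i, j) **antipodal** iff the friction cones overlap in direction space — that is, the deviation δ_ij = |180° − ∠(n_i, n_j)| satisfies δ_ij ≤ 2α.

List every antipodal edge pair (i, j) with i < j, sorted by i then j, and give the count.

count = 13; pairs: (0,3), (0,4), (0,5), (1,3), (1,4), (1,5), (1,6), (2,5), (2,6), (2,7), (3,6), (3,7), (4,7)

α = atan 0.75 = 36.87°;  2α = 73.74°
n_0 = (+0.8760, +0.4822)
n_1 = (+0.4983, +0.8670)
n_2 = (-0.4167, +0.9091)
n_3 = (-0.9919, +0.1273)
n_4 = (-0.8465, -0.5325)
n_5 = (-0.1436, -0.9896)
n_6 = (+0.5547, -0.8321)
n_7 = (+0.9644, -0.2644)
  (0,1): δ = 148.72°  ·
  (0,2): δ = 94.21°  ·
  (0,3): δ = 36.15°  ✓
  (0,4): δ = 3.34°  ✓
  (0,5): δ = 52.91°  ✓
  (0,6): δ = 94.86°  ·
  (0,7): δ = 135.84°  ·
  (1,2): δ = 125.49°  ·
  (1,3): δ = 67.43°  ✓
  (1,4): δ = 27.94°  ✓
  (1,5): δ = 21.63°  ✓
  (1,6): δ = 63.58°  ✓
  (1,7): δ = 104.56°  ·
  (2,3): δ = 121.94°  ·
  (2,4): δ = 82.45°  ·
  (2,5): δ = 32.88°  ✓
  (2,6): δ = 9.07°  ✓
  (2,7): δ = 50.05°  ✓
  (3,4): δ = 140.51°  ·
  (3,5): δ = 90.94°  ·
  (3,6): δ = 48.99°  ✓
  (3,7): δ = 8.01°  ✓
  (4,5): δ = 130.43°  ·
  (4,6): δ = 88.48°  ·
  (4,7): δ = 47.50°  ✓
  (5,6): δ = 138.06°  ·
  (5,7): δ = 97.07°  ·
  (6,7): δ = 139.02°  ·
antipodal pairs: 13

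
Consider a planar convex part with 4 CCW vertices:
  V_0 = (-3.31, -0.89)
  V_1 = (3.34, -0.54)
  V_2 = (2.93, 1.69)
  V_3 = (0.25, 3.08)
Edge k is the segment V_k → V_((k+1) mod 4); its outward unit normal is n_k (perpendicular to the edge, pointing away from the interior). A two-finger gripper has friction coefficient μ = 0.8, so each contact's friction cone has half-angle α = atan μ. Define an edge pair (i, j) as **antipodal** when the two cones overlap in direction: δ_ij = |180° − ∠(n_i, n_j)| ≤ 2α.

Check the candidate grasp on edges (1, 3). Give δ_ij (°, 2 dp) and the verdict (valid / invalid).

α = atan 0.8 = 38.66°;  2α = 77.32°
edge 1: e_1 = (-0.41, +2.23);  n_1 = (+0.9835, +0.1808)
edge 3: e_3 = (-3.56, -3.97);  n_3 = (-0.7445, +0.6676)
∠(n_1, n_3) = 127.70°
δ = |180° − 127.70°| = 52.30°
52.30° ≤ 2α = 77.32°  →  valid

δ = 52.30°, valid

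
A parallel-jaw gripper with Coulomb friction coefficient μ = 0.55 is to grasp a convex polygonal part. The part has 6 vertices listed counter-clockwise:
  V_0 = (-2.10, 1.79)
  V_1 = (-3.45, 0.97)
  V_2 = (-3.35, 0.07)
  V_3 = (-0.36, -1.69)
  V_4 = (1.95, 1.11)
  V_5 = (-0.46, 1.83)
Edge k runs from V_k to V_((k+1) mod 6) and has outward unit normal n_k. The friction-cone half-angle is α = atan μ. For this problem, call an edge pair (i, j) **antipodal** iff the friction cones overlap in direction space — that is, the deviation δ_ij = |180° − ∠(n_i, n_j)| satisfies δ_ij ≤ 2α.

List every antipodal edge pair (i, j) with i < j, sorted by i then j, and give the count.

count = 5; pairs: (0,3), (1,3), (2,4), (2,5), (3,5)

α = atan 0.55 = 28.81°;  2α = 57.62°
n_0 = (-0.5191, +0.8547)
n_1 = (-0.9939, -0.1104)
n_2 = (-0.5073, -0.8618)
n_3 = (+0.7714, -0.6364)
n_4 = (+0.2863, +0.9582)
n_5 = (-0.0244, +0.9997)
  (0,1): δ = 114.93°  ·
  (0,2): δ = 61.76°  ·
  (0,3): δ = 19.20°  ✓
  (0,4): δ = 132.09°  ·
  (0,5): δ = 150.12°  ·
  (1,2): δ = 126.82°  ·
  (1,3): δ = 45.86°  ✓
  (1,4): δ = 67.03°  ·
  (1,5): δ = 85.06°  ·
  (2,3): δ = 99.04°  ·
  (2,4): δ = 13.85°  ✓
  (2,5): δ = 31.88°  ✓
  (3,4): δ = 67.11°  ·
  (3,5): δ = 49.08°  ✓
  (4,5): δ = 161.97°  ·
antipodal pairs: 5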